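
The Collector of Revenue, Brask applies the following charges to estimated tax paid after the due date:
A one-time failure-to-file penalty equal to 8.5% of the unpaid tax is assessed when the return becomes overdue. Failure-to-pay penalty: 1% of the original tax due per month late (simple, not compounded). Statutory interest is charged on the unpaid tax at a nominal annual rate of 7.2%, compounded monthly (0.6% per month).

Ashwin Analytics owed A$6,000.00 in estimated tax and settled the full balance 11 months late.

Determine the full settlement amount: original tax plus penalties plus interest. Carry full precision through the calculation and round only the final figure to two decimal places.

Failure-to-file penalty: 8.5% × A$6,000.00 = A$510.00
Failure-to-pay penalty: 11 × 1% × A$6,000.00 = A$660.00
Interest: A$6,000.00 × ((1 + 0.006)^11 − 1) = A$6,000.00 × 0.0680161… = A$408.0964…
Total = A$6,000.00 + A$1,170.0000 + A$408.0964… = A$7,578.10

A$7,578.10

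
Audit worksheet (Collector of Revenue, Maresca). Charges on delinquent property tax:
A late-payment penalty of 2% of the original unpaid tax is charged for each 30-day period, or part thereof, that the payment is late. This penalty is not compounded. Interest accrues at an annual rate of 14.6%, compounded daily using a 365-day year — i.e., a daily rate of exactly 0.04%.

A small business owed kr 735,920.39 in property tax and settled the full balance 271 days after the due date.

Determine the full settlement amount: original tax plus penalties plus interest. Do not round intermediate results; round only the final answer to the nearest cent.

Penalty periods: ⌈271/30⌉ = 10; penalty = 10 × 2% × kr 735,920.39 = kr 147,184.08…
Interest: kr 735,920.39 × ((1 + 0.0004)^271 − 1) = kr 735,920.39 × 0.11446930… = kr 84,240.2905…
Total = kr 735,920.39 + kr 147,184.0780 + kr 84,240.2905… = kr 967,344.76

kr 967,344.76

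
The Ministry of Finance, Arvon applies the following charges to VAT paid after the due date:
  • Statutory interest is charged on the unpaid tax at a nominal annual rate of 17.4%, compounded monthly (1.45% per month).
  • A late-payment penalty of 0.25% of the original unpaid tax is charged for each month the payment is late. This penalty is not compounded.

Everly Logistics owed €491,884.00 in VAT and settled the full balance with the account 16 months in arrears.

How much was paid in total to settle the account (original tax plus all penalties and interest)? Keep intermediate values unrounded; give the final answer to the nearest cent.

Late-payment penalty = 0.25% × €491,884.00 × 16 mo = €19,675.36
Interest: €491,884.00 × ((1 + 0.0145)^16 − 1) = €491,884.00 × 0.2590206… = €127,408.0686…
Total = €491,884.00 + €19,675.3600 + €127,408.0686… = €638,967.43

€638,967.43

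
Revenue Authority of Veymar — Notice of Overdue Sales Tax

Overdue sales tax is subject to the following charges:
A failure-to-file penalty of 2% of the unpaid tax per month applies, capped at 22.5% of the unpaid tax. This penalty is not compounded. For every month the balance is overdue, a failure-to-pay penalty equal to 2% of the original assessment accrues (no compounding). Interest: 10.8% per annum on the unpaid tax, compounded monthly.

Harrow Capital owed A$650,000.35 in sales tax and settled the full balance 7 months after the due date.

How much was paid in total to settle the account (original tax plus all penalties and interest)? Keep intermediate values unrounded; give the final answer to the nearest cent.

Failure-to-file: 7 × 2% × A$650,000.35 = A$91,000.05… (under the 22.5% cap)
Failure-to-pay penalty: 7 × 2% × A$650,000.35 = A$91,000.05…
Interest (10.8%/yr ÷ 12 = 0.9%/month): A$650,000.35 × ((1 + 0.009)^7 − 1) = A$42,072.4075…
Total = A$650,000.35 + A$182,000.0980 + A$42,072.4075… = A$874,072.86

A$874,072.86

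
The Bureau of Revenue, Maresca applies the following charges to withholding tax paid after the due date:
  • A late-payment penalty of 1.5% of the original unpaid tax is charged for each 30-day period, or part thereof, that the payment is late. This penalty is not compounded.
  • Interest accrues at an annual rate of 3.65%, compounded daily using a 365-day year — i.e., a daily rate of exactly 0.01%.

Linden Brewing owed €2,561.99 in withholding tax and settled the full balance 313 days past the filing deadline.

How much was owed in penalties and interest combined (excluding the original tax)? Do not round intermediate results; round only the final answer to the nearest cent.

€504.18

Penalty periods: ⌈313/30⌉ = 11; penalty = 11 × 1.5% × €2,561.99 = €422.73…
Interest: €2,561.99 × ((1 + 0.0001)^313 − 1) = €2,561.99 × 0.03179338… = €81.4543…
Penalties + interest = €422.7284… + €81.4543… = €504.18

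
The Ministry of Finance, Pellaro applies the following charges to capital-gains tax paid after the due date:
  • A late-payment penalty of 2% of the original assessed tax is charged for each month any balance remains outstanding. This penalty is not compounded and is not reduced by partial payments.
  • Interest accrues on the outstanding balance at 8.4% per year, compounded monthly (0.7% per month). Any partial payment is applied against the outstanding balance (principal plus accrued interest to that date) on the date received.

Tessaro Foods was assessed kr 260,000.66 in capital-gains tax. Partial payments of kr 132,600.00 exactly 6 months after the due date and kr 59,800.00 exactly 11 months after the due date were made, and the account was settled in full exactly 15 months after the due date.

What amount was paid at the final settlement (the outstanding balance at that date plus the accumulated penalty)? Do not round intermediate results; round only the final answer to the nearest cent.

Balance at month 6: kr 260,000.6600 × (1 + 0.007)^6 = kr 271,113.5812…
After kr 132,600.00 payment: kr 271,113.5812… − kr 132,600.00 = kr 138,513.5812…
Balance at month 11: kr 138,513.5812… × (1 + 0.007)^5 = kr 143,429.9050…
After kr 59,800.00 payment: kr 143,429.9050… − kr 59,800.00 = kr 83,629.9050…
Balance at month 15: kr 83,629.9050… × (1 + 0.007)^4 = kr 85,996.2444…
Penalty: 15 × 2% × kr 260,000.66 = kr 78,000.20…
Final settlement = outstanding balance + penalty = kr 85,996.2444… + kr 78,000.20… = kr 163,996.44

kr 163,996.44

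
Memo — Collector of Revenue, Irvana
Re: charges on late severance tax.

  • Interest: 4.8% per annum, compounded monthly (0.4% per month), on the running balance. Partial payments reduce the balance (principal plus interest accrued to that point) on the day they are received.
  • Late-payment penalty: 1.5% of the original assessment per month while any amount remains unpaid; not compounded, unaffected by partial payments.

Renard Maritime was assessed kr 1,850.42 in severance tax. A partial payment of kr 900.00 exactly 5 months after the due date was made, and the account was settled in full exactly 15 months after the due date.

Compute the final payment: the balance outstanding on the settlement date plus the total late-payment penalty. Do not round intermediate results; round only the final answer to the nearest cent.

kr 1,444.30

Balance at month 5: kr 1,850.4200 × (1 + 0.004)^5 = kr 1,887.7257…
After kr 900.00 payment: kr 1,887.7257… − kr 900.00 = kr 987.7257…
Balance at month 15: kr 987.7257… × (1 + 0.004)^10 = kr 1,027.9535…
Penalty: 15 × 1.5% × kr 1,850.42 = kr 416.34…
Final settlement = outstanding balance + penalty = kr 1,027.9535… + kr 416.34… = kr 1,444.30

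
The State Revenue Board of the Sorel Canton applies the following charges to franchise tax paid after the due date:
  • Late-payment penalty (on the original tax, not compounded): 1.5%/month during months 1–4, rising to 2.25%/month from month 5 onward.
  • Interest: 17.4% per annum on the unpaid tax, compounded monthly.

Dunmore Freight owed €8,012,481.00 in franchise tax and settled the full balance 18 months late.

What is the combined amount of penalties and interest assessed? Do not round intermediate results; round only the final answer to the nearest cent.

€5,374,747.13

Penalty, months 1–4: 4 × 1.5% × €8,012,481.00 = €480,748.86
Penalty, months 5–18: 14 × 2.25% × €8,012,481.00 = €2,523,931.52…
Interest (17.4%/yr ÷ 12 = 1.45%/month): €8,012,481.00 × ((1 + 0.0145)^18 − 1) = €2,370,066.7548…
Penalties + interest = €3,004,680.3750 + €2,370,066.7548… = €5,374,747.13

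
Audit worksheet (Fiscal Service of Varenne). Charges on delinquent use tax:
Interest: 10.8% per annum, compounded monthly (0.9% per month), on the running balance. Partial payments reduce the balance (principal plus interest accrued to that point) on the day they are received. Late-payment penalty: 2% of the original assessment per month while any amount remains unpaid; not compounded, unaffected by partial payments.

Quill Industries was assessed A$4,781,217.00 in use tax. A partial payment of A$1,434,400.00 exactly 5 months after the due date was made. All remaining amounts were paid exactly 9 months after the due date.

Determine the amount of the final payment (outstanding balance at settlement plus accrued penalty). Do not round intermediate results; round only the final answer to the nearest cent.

A$4,556,613.73

Balance at month 5: A$4,781,217.0000 × (1 + 0.009)^5 = A$5,000,279.5630…
After A$1,434,400.00 payment: A$5,000,279.5630… − A$1,434,400.00 = A$3,565,879.5630…
Balance at month 9: A$3,565,879.5630… × (1 + 0.009)^4 = A$3,695,994.6662…
Penalty: 9 × 2% × A$4,781,217.00 = A$860,619.06
Final settlement = outstanding balance + penalty = A$3,695,994.6662… + A$860,619.06 = A$4,556,613.73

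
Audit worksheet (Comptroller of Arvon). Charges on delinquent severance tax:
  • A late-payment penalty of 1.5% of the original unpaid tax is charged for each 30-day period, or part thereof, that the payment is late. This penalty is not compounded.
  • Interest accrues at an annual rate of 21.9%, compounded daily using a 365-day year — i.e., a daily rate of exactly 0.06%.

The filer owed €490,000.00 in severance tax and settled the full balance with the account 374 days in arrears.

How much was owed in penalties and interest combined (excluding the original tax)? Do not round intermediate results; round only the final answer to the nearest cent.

Penalty periods: ⌈374/30⌉ = 13; penalty = 13 × 1.5% × €490,000.00 = €95,550.00
Interest: €490,000.00 × ((1 + 0.0006)^374 − 1) = €490,000.00 × 0.25148733… = €123,228.7910…
Penalties + interest = €95,550.0000 + €123,228.7910… = €218,778.79

€218,778.79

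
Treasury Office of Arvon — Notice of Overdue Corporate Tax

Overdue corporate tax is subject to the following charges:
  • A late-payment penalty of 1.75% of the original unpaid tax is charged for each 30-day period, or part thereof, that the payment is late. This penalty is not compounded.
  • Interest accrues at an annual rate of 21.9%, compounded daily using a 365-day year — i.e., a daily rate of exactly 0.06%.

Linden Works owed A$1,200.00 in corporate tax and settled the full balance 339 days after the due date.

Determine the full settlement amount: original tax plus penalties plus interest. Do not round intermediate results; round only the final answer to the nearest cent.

Penalty periods: ⌈339/30⌉ = 12; penalty = 12 × 1.75% × A$1,200.00 = A$252.00
Interest: A$1,200.00 × ((1 + 0.0006)^339 − 1) = A$1,200.00 × 0.22548784… = A$270.5854…
Total = A$1,200.00 + A$252.0000 + A$270.5854… = A$1,722.59

A$1,722.59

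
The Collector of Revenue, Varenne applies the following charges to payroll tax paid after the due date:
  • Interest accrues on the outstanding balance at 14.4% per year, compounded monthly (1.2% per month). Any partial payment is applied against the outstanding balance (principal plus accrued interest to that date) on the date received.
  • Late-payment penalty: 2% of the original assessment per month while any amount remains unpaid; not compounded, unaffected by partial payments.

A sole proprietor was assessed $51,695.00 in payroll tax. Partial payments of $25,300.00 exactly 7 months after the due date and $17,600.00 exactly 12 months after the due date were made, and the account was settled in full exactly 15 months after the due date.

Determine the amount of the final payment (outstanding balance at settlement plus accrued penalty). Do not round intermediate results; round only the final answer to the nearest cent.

Balance at month 7: $51,695.0000 × (1 + 0.012)^7 = $56,196.8700…
After $25,300.00 payment: $56,196.8700… − $25,300.00 = $30,896.8700…
Balance at month 12: $30,896.8700… × (1 + 0.012)^5 = $32,795.7108…
After $17,600.00 payment: $32,795.7108… − $17,600.00 = $15,195.7108…
Balance at month 15: $15,195.7108… × (1 + 0.012)^3 = $15,749.3472…
Penalty: 15 × 2% × $51,695.00 = $15,508.50
Final settlement = outstanding balance + penalty = $15,749.3472… + $15,508.50 = $31,257.85

$31,257.85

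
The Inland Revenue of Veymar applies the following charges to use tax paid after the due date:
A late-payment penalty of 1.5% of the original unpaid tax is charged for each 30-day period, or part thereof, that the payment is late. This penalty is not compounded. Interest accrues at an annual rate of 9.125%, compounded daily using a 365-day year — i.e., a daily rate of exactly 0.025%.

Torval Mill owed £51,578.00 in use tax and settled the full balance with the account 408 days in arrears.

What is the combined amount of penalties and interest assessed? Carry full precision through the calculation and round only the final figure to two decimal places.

£16,369.28

Penalty periods: ⌈408/30⌉ = 14; penalty = 14 × 1.5% × £51,578.00 = £10,831.38
Interest: £51,578.00 × ((1 + 0.00025)^408 − 1) = £51,578.00 × 0.10736936… = £5,537.8966…
Penalties + interest = £10,831.3800 + £5,537.8966… = £16,369.28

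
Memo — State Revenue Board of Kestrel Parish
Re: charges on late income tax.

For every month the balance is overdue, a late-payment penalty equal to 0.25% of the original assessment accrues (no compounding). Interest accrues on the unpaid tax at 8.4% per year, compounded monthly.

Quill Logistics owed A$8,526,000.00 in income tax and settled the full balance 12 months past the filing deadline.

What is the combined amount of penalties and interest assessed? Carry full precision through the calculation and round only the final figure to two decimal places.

A$1,000,190.70

Late-payment penalty: 12 × 0.25% × A$8,526,000.00 = A$255,780.00
Interest (8.4%/yr ÷ 12 = 0.7%/month): A$8,526,000.00 × ((1 + 0.007)^12 − 1) = A$744,410.7035…
Penalties + interest = A$255,780.0000 + A$744,410.7035… = A$1,000,190.70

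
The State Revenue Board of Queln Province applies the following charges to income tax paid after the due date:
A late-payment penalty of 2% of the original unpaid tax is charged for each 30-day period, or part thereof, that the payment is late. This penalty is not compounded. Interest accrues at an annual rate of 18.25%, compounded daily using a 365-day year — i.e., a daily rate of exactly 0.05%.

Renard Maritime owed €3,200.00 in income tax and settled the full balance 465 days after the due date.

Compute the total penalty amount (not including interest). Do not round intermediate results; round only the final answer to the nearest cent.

€1,024.00

Penalty periods: ⌈465/30⌉ = 16; penalty = 16 × 2% × €3,200.00 = €1,024.00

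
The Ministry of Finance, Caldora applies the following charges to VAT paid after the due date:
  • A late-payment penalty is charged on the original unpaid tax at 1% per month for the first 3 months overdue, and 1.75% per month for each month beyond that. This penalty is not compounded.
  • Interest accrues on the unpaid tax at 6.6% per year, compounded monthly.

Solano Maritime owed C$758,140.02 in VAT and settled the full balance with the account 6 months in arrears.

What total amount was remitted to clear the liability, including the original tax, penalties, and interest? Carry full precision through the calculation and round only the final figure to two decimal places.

C$846,051.73

Penalty, months 1–3: 3 × 1% × C$758,140.02 = C$22,744.20…
Penalty, months 4–6: 3 × 1.75% × C$758,140.02 = C$39,802.35…
Interest (6.6%/yr ÷ 12 = 0.55%/month): C$758,140.02 × ((1 + 0.0055)^6 − 1) = C$25,365.1598…
Total = C$758,140.02 + C$62,546.5517… + C$25,365.1598… = C$846,051.73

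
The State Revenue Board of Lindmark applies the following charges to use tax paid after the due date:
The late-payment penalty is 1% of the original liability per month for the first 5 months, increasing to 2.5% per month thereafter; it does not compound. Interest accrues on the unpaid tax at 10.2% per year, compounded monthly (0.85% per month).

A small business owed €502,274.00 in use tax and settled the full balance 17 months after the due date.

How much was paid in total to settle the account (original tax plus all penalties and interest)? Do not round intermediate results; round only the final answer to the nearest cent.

Penalty, months 1–5: 5 × 1% × €502,274.00 = €25,113.70
Penalty, months 6–17: 12 × 2.5% × €502,274.00 = €150,682.20
Interest: €502,274.00 × ((1 + 0.0085)^17 − 1) = €502,274.00 × 0.1547563… = €77,730.0699…
Total = €502,274.00 + €175,795.9000 + €77,730.0699… = €755,799.97

€755,799.97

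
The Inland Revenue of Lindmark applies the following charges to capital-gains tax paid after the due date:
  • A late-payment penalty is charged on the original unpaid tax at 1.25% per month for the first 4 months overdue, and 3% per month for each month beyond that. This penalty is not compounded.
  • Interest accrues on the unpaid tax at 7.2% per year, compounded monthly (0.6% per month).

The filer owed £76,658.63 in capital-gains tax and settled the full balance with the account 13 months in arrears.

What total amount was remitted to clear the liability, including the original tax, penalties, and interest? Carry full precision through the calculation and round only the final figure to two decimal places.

£107,388.83

Penalty, months 1–4: 4 × 1.25% × £76,658.63 = £3,832.93…
Penalty, months 5–13: 9 × 3% × £76,658.63 = £20,697.83…
Interest: £76,658.63 × ((1 + 0.006)^13 − 1) = £76,658.63 × 0.0808707… = £6,199.4380…
Total = £76,658.63 + £24,530.7616 + £6,199.4380… = £107,388.83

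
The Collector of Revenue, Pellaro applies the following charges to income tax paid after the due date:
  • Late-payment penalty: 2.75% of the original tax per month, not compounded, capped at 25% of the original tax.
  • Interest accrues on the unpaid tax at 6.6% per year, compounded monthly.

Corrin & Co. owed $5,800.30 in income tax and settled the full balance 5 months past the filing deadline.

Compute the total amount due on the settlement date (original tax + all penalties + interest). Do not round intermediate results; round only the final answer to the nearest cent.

Penalty: 5 × 2.75% × $5,800.30 = $797.54… (below the 25% cap of $1,450.08…)
Interest (6.6%/yr ÷ 12 = 0.55%/month): $5,800.30 × ((1 + 0.0055)^5 − 1) = $161.2725…
Total = $5,800.30 + $797.5413… + $161.2725… = $6,759.11

$6,759.11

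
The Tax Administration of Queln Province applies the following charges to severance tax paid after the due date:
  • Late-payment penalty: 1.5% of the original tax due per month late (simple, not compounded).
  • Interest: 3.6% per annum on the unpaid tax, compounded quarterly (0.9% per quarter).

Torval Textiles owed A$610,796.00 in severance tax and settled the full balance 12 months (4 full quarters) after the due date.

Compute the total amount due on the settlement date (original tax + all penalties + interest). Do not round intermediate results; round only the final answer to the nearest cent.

A$743,026.57

Late-payment penalty = 1.5% × A$610,796.00 × 12 mo = A$109,943.28
Interest: A$610,796.00 × ((1 + 0.009)^4 − 1) = A$610,796.00 × 0.0364889… = A$22,287.2879…
Total = A$610,796.00 + A$109,943.2800 + A$22,287.2879… = A$743,026.57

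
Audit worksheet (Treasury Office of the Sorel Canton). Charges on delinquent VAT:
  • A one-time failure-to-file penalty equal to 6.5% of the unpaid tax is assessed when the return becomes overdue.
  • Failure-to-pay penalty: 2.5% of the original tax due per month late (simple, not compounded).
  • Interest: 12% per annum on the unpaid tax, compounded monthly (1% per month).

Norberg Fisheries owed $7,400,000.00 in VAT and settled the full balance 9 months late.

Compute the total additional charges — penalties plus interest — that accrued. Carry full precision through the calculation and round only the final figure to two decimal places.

$2,839,271.02

Failure-to-file penalty: 6.5% × $7,400,000.00 = $481,000.00
Failure-to-pay penalty: 9 × 2.5% × $7,400,000.00 = $1,665,000.00
Interest: $7,400,000.00 × ((1 + 0.01)^9 − 1) = $7,400,000.00 × 0.0936853… = $693,271.0179…
Penalties + interest = $2,146,000.0000 + $693,271.0179… = $2,839,271.02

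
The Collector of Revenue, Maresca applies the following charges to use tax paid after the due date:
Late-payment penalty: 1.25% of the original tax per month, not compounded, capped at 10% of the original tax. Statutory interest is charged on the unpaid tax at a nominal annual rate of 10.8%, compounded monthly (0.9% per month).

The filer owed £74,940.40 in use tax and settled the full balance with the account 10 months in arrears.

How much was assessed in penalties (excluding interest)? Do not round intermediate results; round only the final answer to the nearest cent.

Penalty (uncapped): 10 × 1.25% × £74,940.40 = £9,367.55; cap = 10% × £74,940.40 = £7,494.04 → penalty = £7,494.04

£7,494.04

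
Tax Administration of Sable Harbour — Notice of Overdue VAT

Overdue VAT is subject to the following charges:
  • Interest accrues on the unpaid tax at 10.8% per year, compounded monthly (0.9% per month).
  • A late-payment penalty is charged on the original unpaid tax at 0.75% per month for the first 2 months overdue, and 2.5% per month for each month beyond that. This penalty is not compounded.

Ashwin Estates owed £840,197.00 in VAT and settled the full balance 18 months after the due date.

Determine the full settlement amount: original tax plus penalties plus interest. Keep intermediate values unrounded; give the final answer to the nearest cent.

£1,335,920.34

Penalty, months 1–2: 2 × 0.75% × £840,197.00 = £12,602.96…
Penalty, months 3–18: 16 × 2.5% × £840,197.00 = £336,078.80
Interest: £840,197.00 × ((1 + 0.009)^18 − 1) = £840,197.00 × 0.1750085… = £147,041.5802…
Total = £840,197.00 + £348,681.7550 + £147,041.5802… = £1,335,920.34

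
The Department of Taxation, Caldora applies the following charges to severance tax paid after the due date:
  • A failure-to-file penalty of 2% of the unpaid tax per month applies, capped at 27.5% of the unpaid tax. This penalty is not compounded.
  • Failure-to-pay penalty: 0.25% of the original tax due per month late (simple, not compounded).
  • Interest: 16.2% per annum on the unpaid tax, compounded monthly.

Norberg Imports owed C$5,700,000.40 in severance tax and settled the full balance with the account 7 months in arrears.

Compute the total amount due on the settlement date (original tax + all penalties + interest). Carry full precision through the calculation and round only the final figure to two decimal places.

Failure-to-file: 7 × 2% × C$5,700,000.40 = C$798,000.06… (under the 27.5% cap)
Failure-to-pay penalty = 0.25% × C$5,700,000.40 × 7 mo = C$99,750.01…
Interest (16.2%/yr ÷ 12 = 1.35%/month): C$5,700,000.40 × ((1 + 0.0135)^7 − 1) = C$560,962.8895…
Total = C$5,700,000.40 + C$897,750.0630 + C$560,962.8895… = C$7,158,713.35

C$7,158,713.35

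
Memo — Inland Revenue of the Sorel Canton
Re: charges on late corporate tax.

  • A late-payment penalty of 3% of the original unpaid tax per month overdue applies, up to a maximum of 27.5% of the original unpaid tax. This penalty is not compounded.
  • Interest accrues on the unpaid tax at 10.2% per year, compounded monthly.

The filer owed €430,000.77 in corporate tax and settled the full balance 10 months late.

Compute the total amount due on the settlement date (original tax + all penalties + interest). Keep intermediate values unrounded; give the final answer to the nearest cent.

€586,231.25

Penalty (uncapped): 10 × 3% × €430,000.77 = €129,000.23…; cap = 27.5% × €430,000.77 = €118,250.21… → penalty = €118,250.21…
Interest (10.2%/yr ÷ 12 = 0.85%/month): €430,000.77 × ((1 + 0.0085)^10 − 1) = €37,980.2706…
Total = €430,000.77 + €118,250.2118… + €37,980.2706… = €586,231.25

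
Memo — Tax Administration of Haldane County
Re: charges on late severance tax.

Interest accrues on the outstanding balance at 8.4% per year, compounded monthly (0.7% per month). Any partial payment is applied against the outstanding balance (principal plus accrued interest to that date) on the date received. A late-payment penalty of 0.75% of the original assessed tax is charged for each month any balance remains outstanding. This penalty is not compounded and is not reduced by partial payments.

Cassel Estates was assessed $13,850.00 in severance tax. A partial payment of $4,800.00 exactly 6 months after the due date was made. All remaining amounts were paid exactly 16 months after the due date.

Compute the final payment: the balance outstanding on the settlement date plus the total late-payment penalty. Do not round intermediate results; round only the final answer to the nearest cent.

$12,000.58

Balance at month 6: $13,850.0000 × (1 + 0.007)^6 = $14,441.9753…
After $4,800.00 payment: $14,441.9753… − $4,800.00 = $9,641.9753…
Balance at month 16: $9,641.9753… × (1 + 0.007)^10 = $10,338.5759…
Penalty: 16 × 0.75% × $13,850.00 = $1,662.00
Final settlement = outstanding balance + penalty = $10,338.5759… + $1,662.00 = $12,000.58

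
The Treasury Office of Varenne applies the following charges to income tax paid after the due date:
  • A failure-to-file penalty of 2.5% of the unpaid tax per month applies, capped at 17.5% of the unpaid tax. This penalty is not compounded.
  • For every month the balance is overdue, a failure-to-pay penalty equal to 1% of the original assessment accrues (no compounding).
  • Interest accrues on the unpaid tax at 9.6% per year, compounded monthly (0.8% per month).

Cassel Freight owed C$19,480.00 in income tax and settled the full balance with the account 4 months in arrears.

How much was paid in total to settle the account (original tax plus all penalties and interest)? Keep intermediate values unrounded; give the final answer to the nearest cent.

C$22,838.08

Failure-to-file: 4 × 2.5% × C$19,480.00 = C$1,948.00 (under the 17.5% cap)
Failure-to-pay penalty: 4 × 1% × C$19,480.00 = C$779.20
Interest: C$19,480.00 × ((1 + 0.008)^4 − 1) = C$19,480.00 × 0.0323861… = C$630.8803…
Total = C$19,480.00 + C$2,727.2000 + C$630.8803… = C$22,838.08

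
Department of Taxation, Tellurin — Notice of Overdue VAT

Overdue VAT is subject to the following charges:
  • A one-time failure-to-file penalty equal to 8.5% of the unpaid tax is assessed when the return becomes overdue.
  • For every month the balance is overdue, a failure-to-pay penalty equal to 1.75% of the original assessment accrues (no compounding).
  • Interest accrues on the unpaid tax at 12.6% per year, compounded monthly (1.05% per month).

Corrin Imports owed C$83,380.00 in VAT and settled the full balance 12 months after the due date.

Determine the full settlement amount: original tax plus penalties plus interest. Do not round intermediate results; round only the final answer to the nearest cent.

Failure-to-file penalty: 8.5% × C$83,380.00 = C$7,087.30
Failure-to-pay penalty: 12 × 1.75% × C$83,380.00 = C$17,509.80
Interest: C$83,380.00 × ((1 + 0.0105)^12 − 1) = C$83,380.00 × 0.1335373… = C$11,134.3398…
Total = C$83,380.00 + C$24,597.1000 + C$11,134.3398… = C$119,111.44

C$119,111.44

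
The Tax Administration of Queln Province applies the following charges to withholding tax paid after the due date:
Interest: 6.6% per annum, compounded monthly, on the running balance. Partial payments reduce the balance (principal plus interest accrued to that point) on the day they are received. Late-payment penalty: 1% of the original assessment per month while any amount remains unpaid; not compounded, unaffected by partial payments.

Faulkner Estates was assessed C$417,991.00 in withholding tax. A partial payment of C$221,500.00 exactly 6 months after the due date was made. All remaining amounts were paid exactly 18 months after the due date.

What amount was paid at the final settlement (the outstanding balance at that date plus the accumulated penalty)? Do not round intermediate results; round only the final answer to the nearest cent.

Monthly rate = 6.6% ÷ 12 = 0.55%
Balance at month 6: C$417,991.0000 × (1 + 0.0055)^6 = C$431,975.7630…
After C$221,500.00 payment: C$431,975.7630… − C$221,500.00 = C$210,475.7630…
Balance at month 18: C$210,475.7630… × (1 + 0.0055)^12 = C$224,795.1784…
Penalty: 18 × 1% × C$417,991.00 = C$75,238.38
Final settlement = outstanding balance + penalty = C$224,795.1784… + C$75,238.38 = C$300,033.56

C$300,033.56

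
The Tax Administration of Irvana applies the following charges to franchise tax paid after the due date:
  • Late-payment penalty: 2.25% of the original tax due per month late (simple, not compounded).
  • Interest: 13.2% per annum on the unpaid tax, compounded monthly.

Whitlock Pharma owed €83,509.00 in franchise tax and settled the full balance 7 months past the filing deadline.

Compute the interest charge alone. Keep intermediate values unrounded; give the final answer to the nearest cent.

€6,646.32

Interest (13.2%/yr ÷ 12 = 1.1%/month): €83,509.00 × ((1 + 0.011)^7 − 1) = €6,646.3227…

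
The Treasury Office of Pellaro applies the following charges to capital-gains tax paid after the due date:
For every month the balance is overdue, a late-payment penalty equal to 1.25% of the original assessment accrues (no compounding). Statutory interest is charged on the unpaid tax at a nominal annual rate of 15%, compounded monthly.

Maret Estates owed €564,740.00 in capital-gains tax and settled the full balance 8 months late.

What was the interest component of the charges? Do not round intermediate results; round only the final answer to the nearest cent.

Interest (15%/yr ÷ 12 = 1.25%/month): €564,740.00 × ((1 + 0.0125)^8 − 1) = €59,007.4808…

€59,007.48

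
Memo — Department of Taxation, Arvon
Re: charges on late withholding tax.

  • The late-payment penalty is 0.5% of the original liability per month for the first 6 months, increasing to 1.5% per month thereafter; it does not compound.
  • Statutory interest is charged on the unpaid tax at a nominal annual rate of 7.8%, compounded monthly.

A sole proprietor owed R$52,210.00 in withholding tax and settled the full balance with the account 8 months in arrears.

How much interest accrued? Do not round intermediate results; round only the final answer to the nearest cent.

Interest (7.8%/yr ÷ 12 = 0.65%/month): R$52,210.00 × ((1 + 0.0065)^8 − 1) = R$2,777.4939…

R$2,777.49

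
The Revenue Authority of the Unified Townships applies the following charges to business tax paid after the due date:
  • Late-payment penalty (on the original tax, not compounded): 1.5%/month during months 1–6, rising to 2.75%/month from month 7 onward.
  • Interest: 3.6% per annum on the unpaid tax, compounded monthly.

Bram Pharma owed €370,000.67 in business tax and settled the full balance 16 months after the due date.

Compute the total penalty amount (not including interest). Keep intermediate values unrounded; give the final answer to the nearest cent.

€135,050.24

Penalty, months 1–6: 6 × 1.5% × €370,000.67 = €33,300.06…
Penalty, months 7–16: 10 × 2.75% × €370,000.67 = €101,750.18…
Total penalty = €33,300.06… + €101,750.18… = €135,050.24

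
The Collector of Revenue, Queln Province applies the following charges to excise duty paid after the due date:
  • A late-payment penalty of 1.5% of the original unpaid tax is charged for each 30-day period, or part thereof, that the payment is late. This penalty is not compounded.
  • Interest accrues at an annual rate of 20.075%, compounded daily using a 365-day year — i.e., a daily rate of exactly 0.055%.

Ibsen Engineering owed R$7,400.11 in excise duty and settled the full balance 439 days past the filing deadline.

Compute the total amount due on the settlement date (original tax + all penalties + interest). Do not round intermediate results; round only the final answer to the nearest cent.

Penalty periods: ⌈439/30⌉ = 15; penalty = 15 × 1.5% × R$7,400.11 = R$1,665.02…
Interest: R$7,400.11 × ((1 + 0.00055)^439 − 1) = R$7,400.11 × 0.27300930… = R$2,020.2989…
Total = R$7,400.11 + R$1,665.0248… + R$2,020.2989… = R$11,085.43

R$11,085.43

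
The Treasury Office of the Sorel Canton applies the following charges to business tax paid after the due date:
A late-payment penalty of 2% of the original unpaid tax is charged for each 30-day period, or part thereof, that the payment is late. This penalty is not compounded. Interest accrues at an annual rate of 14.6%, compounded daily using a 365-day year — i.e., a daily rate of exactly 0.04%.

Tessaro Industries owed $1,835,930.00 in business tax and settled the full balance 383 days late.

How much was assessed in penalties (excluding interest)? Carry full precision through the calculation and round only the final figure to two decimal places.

Penalty periods: ⌈383/30⌉ = 13; penalty = 13 × 2% × $1,835,930.00 = $477,341.80

$477,341.80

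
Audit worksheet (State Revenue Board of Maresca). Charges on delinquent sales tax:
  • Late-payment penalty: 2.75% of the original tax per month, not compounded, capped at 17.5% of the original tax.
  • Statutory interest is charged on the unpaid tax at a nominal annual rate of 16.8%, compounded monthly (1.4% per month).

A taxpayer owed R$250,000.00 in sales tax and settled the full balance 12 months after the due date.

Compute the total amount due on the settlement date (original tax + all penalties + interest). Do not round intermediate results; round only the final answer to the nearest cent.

Penalty (uncapped): 12 × 2.75% × R$250,000.00 = R$82,500.00; cap = 17.5% × R$250,000.00 = R$43,750.00 → penalty = R$43,750.00
Interest: R$250,000.00 × ((1 + 0.014)^12 − 1) = R$250,000.00 × 0.1815591… = R$45,389.7822…
Total = R$250,000.00 + R$43,750.0000 + R$45,389.7822… = R$339,139.78

R$339,139.78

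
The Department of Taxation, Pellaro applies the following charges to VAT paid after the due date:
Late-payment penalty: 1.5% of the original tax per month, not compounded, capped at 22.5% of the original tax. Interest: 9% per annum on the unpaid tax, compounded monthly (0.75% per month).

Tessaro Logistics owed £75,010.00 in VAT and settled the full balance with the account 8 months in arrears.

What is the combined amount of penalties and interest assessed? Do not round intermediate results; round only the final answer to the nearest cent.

£13,621.73

Penalty: 8 × 1.5% × £75,010.00 = £9,001.20 (below the 22.5% cap of £16,877.25)
Interest: £75,010.00 × ((1 + 0.0075)^8 − 1) = £75,010.00 × 0.0615988… = £4,620.5296…
Penalties + interest = £9,001.2000 + £4,620.5296… = £13,621.73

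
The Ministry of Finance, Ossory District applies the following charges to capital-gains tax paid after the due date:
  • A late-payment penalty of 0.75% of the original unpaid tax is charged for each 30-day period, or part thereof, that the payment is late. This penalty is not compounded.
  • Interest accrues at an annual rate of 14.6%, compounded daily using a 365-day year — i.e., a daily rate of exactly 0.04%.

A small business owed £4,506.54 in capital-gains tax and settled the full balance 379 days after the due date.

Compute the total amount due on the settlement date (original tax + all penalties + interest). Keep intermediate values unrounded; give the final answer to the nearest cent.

Penalty periods: ⌈379/30⌉ = 13; penalty = 13 × 0.75% × £4,506.54 = £439.39…
Interest: £4,506.54 × ((1 + 0.0004)^379 − 1) = £4,506.54 × 0.16365939… = £737.5376…
Total = £4,506.54 + £439.3877… + £737.5376… = £5,683.47

£5,683.47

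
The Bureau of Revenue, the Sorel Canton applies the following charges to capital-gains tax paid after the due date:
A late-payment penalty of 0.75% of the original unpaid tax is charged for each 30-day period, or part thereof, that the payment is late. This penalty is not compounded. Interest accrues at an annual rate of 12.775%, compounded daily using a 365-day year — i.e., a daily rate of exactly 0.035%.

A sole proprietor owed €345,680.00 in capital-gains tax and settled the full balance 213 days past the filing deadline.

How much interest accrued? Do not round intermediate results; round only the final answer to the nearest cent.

€26,750.50

Interest: €345,680.00 × ((1 + 0.00035)^213 − 1) = €345,680.00 × 0.07738516… = €26,750.5019…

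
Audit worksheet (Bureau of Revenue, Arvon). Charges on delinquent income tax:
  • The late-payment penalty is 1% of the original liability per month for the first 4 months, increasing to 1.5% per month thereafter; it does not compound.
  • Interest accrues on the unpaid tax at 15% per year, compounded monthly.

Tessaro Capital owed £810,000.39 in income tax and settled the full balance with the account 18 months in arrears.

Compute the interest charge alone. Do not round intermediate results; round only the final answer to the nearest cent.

Interest (15%/yr ÷ 12 = 1.25%/month): £810,000.39 × ((1 + 0.0125)^18 − 1) = £202,967.7870…

£202,967.79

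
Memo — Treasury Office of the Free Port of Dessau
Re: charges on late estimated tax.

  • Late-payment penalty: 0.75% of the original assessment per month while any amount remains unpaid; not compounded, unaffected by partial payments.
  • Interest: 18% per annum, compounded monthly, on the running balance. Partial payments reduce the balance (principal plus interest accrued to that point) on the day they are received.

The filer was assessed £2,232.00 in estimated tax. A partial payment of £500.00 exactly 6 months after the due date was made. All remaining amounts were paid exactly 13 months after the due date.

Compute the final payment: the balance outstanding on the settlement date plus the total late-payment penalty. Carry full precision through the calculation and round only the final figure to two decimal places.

Monthly rate = 18% ÷ 12 = 1.5%
Balance at month 6: £2,232.0000 × (1 + 0.015)^6 = £2,440.5654…
After £500.00 payment: £2,440.5654… − £500.00 = £1,940.5654…
Balance at month 13: £1,940.5654… × (1 + 0.015)^7 = £2,153.7266…
Penalty: 13 × 0.75% × £2,232.00 = £217.62
Final settlement = outstanding balance + penalty = £2,153.7266… + £217.62 = £2,371.35

£2,371.35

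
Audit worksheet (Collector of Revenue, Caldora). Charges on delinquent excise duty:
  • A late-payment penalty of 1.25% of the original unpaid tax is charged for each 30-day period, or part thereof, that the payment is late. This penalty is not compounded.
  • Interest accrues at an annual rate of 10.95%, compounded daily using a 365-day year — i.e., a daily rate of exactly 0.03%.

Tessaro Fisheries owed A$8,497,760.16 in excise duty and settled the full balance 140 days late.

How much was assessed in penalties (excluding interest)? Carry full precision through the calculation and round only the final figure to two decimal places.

A$531,110.01

Penalty periods: ⌈140/30⌉ = 5; penalty = 5 × 1.25% × A$8,497,760.16 = A$531,110.01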